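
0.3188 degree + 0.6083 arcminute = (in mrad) 1 degree = 0.017453293 rad, so 0.3188 degree = 0.3188 * 0.017453293 = 0.0055641097 rad. 1 arcminute = 0.00029088821 rad, so 0.6083 arcminute = 0.6083 * 0.00029088821 = 0.0001769473 rad. Sum: 0.0055641097 + 0.0001769473 = 0.005741057 rad. 1 mrad = 0.001 rad, so 0.005741057 rad = 0.005741057 / 0.001 = 5.741057 mrad ≈ 5.741 mrad (4 s.f.). Final answer: 5.741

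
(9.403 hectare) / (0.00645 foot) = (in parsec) 1.55e-09. Check: 1 hectare = 10000 m^2, so 9.403 hectare = 9.403 * 10000 = 94030 m^2. 1 foot = 0.3048 m, so 0.00645 foot = 0.00645 * 0.3048 = 0.00196596 m. Combine: 94030 m^2 / 0.00196596 m = 47829050 m. 1 parsec = 3.0856776e+16 m, so 47829050 m = 47829050 / 3.0856776e+16 = 1.550034e-09 parsec ≈ 1.55e-09 parsec (4 s.f.).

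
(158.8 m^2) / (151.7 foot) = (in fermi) 3.434e+15. Check: 158.8 m^2 is already in m^2. 1 foot = 0.3048 m, so 151.7 foot = 151.7 * 0.3048 = 46.23816 m. Combine: 158.8 m^2 / 46.23816 m = 3.4343927 m. 1 fermi = 1e-15 m, so 3.4343927 m = 3.4343927 / 1e-15 = 3.4343927e+15 fermi ≈ 3.434e+15 fermi (4 s.f.).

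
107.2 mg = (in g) 1 mg = 1e-06 kg, so 107.2 mg = 107.2 * 1e-06 = 0.0001072 kg. 1 g = 0.001 kg, so 0.0001072 kg = 0.0001072 / 0.001 = 0.1072 g. Final answer: 0.1072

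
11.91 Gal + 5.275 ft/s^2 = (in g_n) 0.1761. Check: 1 Gal = 0.01 m/s^2, so 11.91 Gal = 11.91 * 0.01 = 0.1191 m/s^2. 1 ft/s^2 = 0.3048 m/s^2, so 5.275 ft/s^2 = 5.275 * 0.3048 = 1.60782 m/s^2. Sum: 0.1191 + 1.60782 = 1.72692 m/s^2. 1 g_n = 9.80665 m/s^2, so 1.72692 m/s^2 = 1.72692 / 9.80665 = 0.17609683 g_n ≈ 0.1761 g_n (4 s.f.).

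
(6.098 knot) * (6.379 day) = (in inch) 1 knot = 0.51444444 m/s, so 6.098 knot = 6.098 * 0.51444444 = 3.1370822 m/s. 1 day = 86400 s, so 6.379 day = 6.379 * 86400 = 551145.6 s. Combine: 3.1370822 m/s * 551145.6 s = 1728989.1 m. 1 inch = 0.0254 m, so 1728989.1 m = 1728989.1 / 0.0254 = 68070436 inch ≈ 6.807e+07 inch (4 s.f.). Final answer: 6.807e+07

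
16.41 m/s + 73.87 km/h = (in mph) 82.61. Check: 16.41 m/s is already in m/s. 1 km/h = 0.27777778 m/s, so 73.87 km/h = 73.87 * 0.27777778 = 20.519444 m/s. Sum: 16.41 + 20.519444 = 36.929444 m/s. 1 mph = 0.44704 m/s, so 36.929444 m/s = 36.929444 / 0.44704 = 82.608815 mph ≈ 82.61 mph (4 s.f.).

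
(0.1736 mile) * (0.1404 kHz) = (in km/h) 1 mile = 1609.344 m, so 0.1736 mile = 0.1736 * 1609.344 = 279.38212 m. 1 kHz = 1000 Hz, so 0.1404 kHz = 0.1404 * 1000 = 140.4 Hz. Combine: 279.38212 m * 140.4 Hz = 39225.249 m/s. 1 km/h = 0.27777778 m/s, so 39225.249 m/s = 39225.249 / 0.27777778 = 141210.9 km/h ≈ 1.412e+05 km/h (4 s.f.). Final answer: 1.412e+05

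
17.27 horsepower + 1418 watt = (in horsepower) 1 horsepower = 745.69987 W, so 17.27 horsepower = 17.27 * 745.69987 = 12878.237 W. 1418 watt = 1418 W. Sum: 12878.237 + 1418 = 14296.237 W. 1 horsepower = 745.69987 W, so 14296.237 W = 14296.237 / 745.69987 = 19.171569 horsepower ≈ 19.17 horsepower (4 s.f.). Final answer: 19.17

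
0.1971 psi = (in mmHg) 1 psi = 6894.7573 Pa, so 0.1971 psi = 0.1971 * 6894.7573 = 1358.9567 Pa. 1 mmHg = 133.32237 Pa, so 1358.9567 Pa = 1358.9567 / 133.32237 = 10.193013 mmHg ≈ 10.19 mmHg (4 s.f.). Final answer: 10.19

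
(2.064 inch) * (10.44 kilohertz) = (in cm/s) 1 inch = 0.0254 m, so 2.064 inch = 2.064 * 0.0254 = 0.0524256 m. 1 kilohertz = 1000 Hz, so 10.44 kilohertz = 10.44 * 1000 = 10440 Hz. Combine: 0.0524256 m * 10440 Hz = 547.32326 m/s. 1 cm/s = 0.01 m/s, so 547.32326 m/s = 547.32326 / 0.01 = 54732.326 cm/s ≈ 5.473e+04 cm/s (4 s.f.). Final answer: 5.473e+04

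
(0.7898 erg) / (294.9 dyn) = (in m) 1 erg = 1e-07 J, so 0.7898 erg = 0.7898 * 1e-07 = 7.898e-08 J. 1 dyn = 1e-05 N, so 294.9 dyn = 294.9 * 1e-05 = 0.002949 N. Combine: 7.898e-08 J / 0.002949 N = 2.678196e-05 m. Result: 2.678196e-05 m ≈ 2.678e-05 m (4 s.f.). Final answer: 2.678e-05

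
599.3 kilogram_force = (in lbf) 1321. Check: 1 kilogram_force = 9.80665 N, so 599.3 kilogram_force = 599.3 * 9.80665 = 5877.1253 N. 1 lbf = 4.4482216 N, so 5877.1253 N = 5877.1253 / 4.4482216 = 1321.2303 lbf ≈ 1321 lbf (4 s.f.).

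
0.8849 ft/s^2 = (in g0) 1 ft/s^2 = 0.3048 m/s^2, so 0.8849 ft/s^2 = 0.8849 * 0.3048 = 0.26971752 m/s^2. 1 g0 = 9.80665 m/s^2, so 0.26971752 m/s^2 = 0.26971752 / 9.80665 = 0.027503533 g0 ≈ 0.0275 g0 (4 s.f.). Final answer: 0.0275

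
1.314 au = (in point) 5.572e+14. Check: 1 au = 1.4959787e+11 m, so 1.314 au = 1.314 * 1.4959787e+11 = 1.965716e+11 m. 1 point = 0.00035277778 m, so 1.965716e+11 m = 1.965716e+11 / 0.00035277778 = 5.5721084e+14 point ≈ 5.572e+14 point (4 s.f.).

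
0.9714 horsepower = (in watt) 724.4. Check: 1 horsepower = 745.69987 W, so 0.9714 horsepower = 0.9714 * 745.69987 = 724.37286 W. 724.37286 W = 724.37286 watt ≈ 724.4 watt (4 s.f.).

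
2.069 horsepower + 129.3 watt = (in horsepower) 2.242. Check: 1 horsepower = 745.69987 W, so 2.069 horsepower = 2.069 * 745.69987 = 1542.853 W. 129.3 watt = 129.3 W. Sum: 1542.853 + 129.3 = 1672.153 W. 1 horsepower = 745.69987 W, so 1672.153 W = 1672.153 / 745.69987 = 2.2423942 horsepower ≈ 2.242 horsepower (4 s.f.).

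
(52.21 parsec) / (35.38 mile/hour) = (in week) 1.684e+11. Check: 1 parsec = 3.0856776e+16 m, so 52.21 parsec = 52.21 * 3.0856776e+16 = 1.6110323e+18 m. 1 mile/hour = 0.44704 m/s, so 35.38 mile/hour = 35.38 * 0.44704 = 15.816275 m/s. Combine: 1.6110323e+18 m / 15.816275 m/s = 1.0185914e+17 s. 1 week = 604800 s, so 1.0185914e+17 s = 1.0185914e+17 / 604800 = 1.684179e+11 week ≈ 1.684e+11 week (4 s.f.).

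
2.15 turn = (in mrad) 1.351e+04. Check: 1 turn = 6.2831853 rad, so 2.15 turn = 2.15 * 6.2831853 = 13.508848 rad. 1 mrad = 0.001 rad, so 13.508848 rad = 13.508848 / 0.001 = 13508.848 mrad ≈ 1.351e+04 mrad (4 s.f.).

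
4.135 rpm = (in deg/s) 1 rpm = 0.10471976 rad/s, so 4.135 rpm = 4.135 * 0.10471976 = 0.43301619 rad/s. 1 deg/s = 0.017453293 rad/s, so 0.43301619 rad/s = 0.43301619 / 0.017453293 = 24.81 deg/s. Final answer: 24.81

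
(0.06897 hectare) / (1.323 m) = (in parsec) 1.689e-14. Check: 1 hectare = 10000 m^2, so 0.06897 hectare = 0.06897 * 10000 = 689.7 m^2. 1.323 m is already in m. Combine: 689.7 m^2 / 1.323 m = 521.31519 m. 1 parsec = 3.0856776e+16 m, so 521.31519 m = 521.31519 / 3.0856776e+16 = 1.6894675e-14 parsec ≈ 1.689e-14 parsec (4 s.f.).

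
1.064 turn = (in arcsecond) 1.379e+06. Check: 1 turn = 6.2831853 rad, so 1.064 turn = 1.064 * 6.2831853 = 6.6853092 rad. 1 arcsecond = 4.8481368e-06 rad, so 6.6853092 rad = 6.6853092 / 4.8481368e-06 = 1378944 arcsecond ≈ 1.379e+06 arcsecond (4 s.f.).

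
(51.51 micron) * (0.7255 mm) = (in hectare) 1 micron = 1e-06 m, so 51.51 micron = 51.51 * 1e-06 = 5.151e-05 m. 1 mm = 0.001 m, so 0.7255 mm = 0.7255 * 0.001 = 0.0007255 m. Combine: 5.151e-05 m * 0.0007255 m = 3.7370505e-08 m^2. 1 hectare = 10000 m^2, so 3.7370505e-08 m^2 = 3.7370505e-08 / 10000 = 3.7370505e-12 hectare ≈ 3.737e-12 hectare (4 s.f.). Final answer: 3.737e-12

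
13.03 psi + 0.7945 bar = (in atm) 1.671. Check: 1 psi = 6894.7573 Pa, so 13.03 psi = 13.03 * 6894.7573 = 89838.688 Pa. 1 bar = 100000 Pa, so 0.7945 bar = 0.7945 * 100000 = 79450 Pa. Sum: 89838.688 + 79450 = 169288.69 Pa. 1 atm = 101325 Pa, so 169288.69 Pa = 169288.69 / 101325 = 1.6707494 atm ≈ 1.671 atm (4 s.f.).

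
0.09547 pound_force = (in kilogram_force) 1 pound_force = 4.4482216 N, so 0.09547 pound_force = 0.09547 * 4.4482216 = 0.42467172 N. 1 kilogram_force = 9.80665 N, so 0.42467172 N = 0.42467172 / 9.80665 = 0.043304464 kilogram_force ≈ 0.0433 kilogram_force (4 s.f.). Final answer: 0.0433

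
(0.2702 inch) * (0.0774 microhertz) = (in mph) 1.188e-09. Check: 1 inch = 0.0254 m, so 0.2702 inch = 0.2702 * 0.0254 = 0.00686308 m. 1 microhertz = 1e-06 Hz, so 0.0774 microhertz = 0.0774 * 1e-06 = 7.74e-08 Hz. Combine: 0.00686308 m * 7.74e-08 Hz = 5.3120239e-10 m/s. 1 mph = 0.44704 m/s, so 5.3120239e-10 m/s = 5.3120239e-10 / 0.44704 = 1.1882659e-09 mph ≈ 1.188e-09 mph (4 s.f.).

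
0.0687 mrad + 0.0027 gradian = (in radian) 1 mrad = 0.001 rad, so 0.0687 mrad = 0.0687 * 0.001 = 6.87e-05 rad. 1 gradian = 0.015707963 rad, so 0.0027 gradian = 0.0027 * 0.015707963 = 4.2411501e-05 rad. Sum: 6.87e-05 + 4.2411501e-05 = 0.0001111115 rad. 0.0001111115 rad = 0.0001111115 radian ≈ 0.0001111 radian (4 s.f.). Final answer: 0.0001111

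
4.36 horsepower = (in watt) 1 horsepower = 745.69987 W, so 4.36 horsepower = 4.36 * 745.69987 = 3251.2514 W. 3251.2514 W = 3251.2514 watt ≈ 3251 watt (4 s.f.). Final answer: 3251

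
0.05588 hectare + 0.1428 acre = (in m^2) 1 hectare = 10000 m^2, so 0.05588 hectare = 0.05588 * 10000 = 558.8 m^2. 1 acre = 4046.8564 m^2, so 0.1428 acre = 0.1428 * 4046.8564 = 577.8911 m^2. Sum: 558.8 + 577.8911 = 1136.6911 m^2. Result: 1136.6911 m^2 ≈ 1137 m^2 (4 s.f.). Final answer: 1137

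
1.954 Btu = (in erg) 1 Btu = 1055.0559 J, so 1.954 Btu = 1.954 * 1055.0559 = 2061.5791 J. 1 erg = 1e-07 J, so 2061.5791 J = 2061.5791 / 1e-07 = 2.0615791e+10 erg ≈ 2.062e+10 erg (4 s.f.). Final answer: 2.062e+10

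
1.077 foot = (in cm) 32.83. Check: 1 foot = 0.3048 m, so 1.077 foot = 1.077 * 0.3048 = 0.3282696 m. 1 cm = 0.01 m, so 0.3282696 m = 0.3282696 / 0.01 = 32.82696 cm ≈ 32.83 cm (4 s.f.).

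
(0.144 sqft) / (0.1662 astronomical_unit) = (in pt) 1.525e-09. Check: 1 sqft = 0.09290304 m^2, so 0.144 sqft = 0.144 * 0.09290304 = 0.013378038 m^2. 1 astronomical_unit = 1.4959787e+11 m, so 0.1662 astronomical_unit = 0.1662 * 1.4959787e+11 = 2.4863166e+10 m. Combine: 0.013378038 m^2 / 2.4863166e+10 m = 5.3806654e-13 m. 1 pt = 0.00035277778 m, so 5.3806654e-13 m = 5.3806654e-13 / 0.00035277778 = 1.525228e-09 pt ≈ 1.525e-09 pt (4 s.f.).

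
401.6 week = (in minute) 4.048e+06. Check: 1 week = 604800 s, so 401.6 week = 401.6 * 604800 = 2.4288768e+08 s. 1 minute = 60 s, so 2.4288768e+08 s = 2.4288768e+08 / 60 = 4048128 minute ≈ 4.048e+06 minute (4 s.f.).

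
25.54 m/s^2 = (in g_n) 1 g_n = 9.80665 m/s^2, so 25.54 m/s^2 = 25.54 / 9.80665 = 2.6043552 g_n ≈ 2.604 g_n (4 s.f.). Final answer: 2.604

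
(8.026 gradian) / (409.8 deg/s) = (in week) 2.914e-08. Check: 1 gradian = 0.015707963 rad, so 8.026 gradian = 8.026 * 0.015707963 = 0.12607211 rad. 1 deg/s = 0.017453293 rad/s, so 409.8 deg/s = 409.8 * 0.017453293 = 7.1523593 rad/s. Combine: 0.12607211 rad / 7.1523593 rad/s = 0.017626647 s. 1 week = 604800 s, so 0.017626647 s = 0.017626647 / 604800 = 2.9144589e-08 week ≈ 2.914e-08 week (4 s.f.).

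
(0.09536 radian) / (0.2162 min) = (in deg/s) 0.09536 radian = 0.09536 rad. 1 min = 60 s, so 0.2162 min = 0.2162 * 60 = 12.972 s. Combine: 0.09536 rad / 12.972 s = 0.007351218 rad/s. 1 deg/s = 0.017453293 rad/s, so 0.007351218 rad/s = 0.007351218 / 0.017453293 = 0.42119377 deg/s ≈ 0.4212 deg/s (4 s.f.). Final answer: 0.4212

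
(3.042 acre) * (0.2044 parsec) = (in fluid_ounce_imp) 1 acre = 4046.8564 m^2, so 3.042 acre = 3.042 * 4046.8564 = 12310.537 m^2. 1 parsec = 3.0856776e+16 m, so 0.2044 parsec = 0.2044 * 3.0856776e+16 = 6.307125e+15 m. Combine: 12310.537 m^2 * 6.307125e+15 m = 7.7644097e+19 m^3. 1 fluid_ounce_imp = 2.8413063e-05 m^3, so 7.7644097e+19 m^3 = 7.7644097e+19 / 2.8413063e-05 = 2.7326902e+24 fluid_ounce_imp ≈ 2.733e+24 fluid_ounce_imp (4 s.f.). Final answer: 2.733e+24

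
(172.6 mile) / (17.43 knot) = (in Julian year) 0.0009816. Check: 1 mile = 1609.344 m, so 172.6 mile = 172.6 * 1609.344 = 277772.77 m. 1 knot = 0.51444444 m/s, so 17.43 knot = 17.43 * 0.51444444 = 8.9667667 m/s. Combine: 277772.77 m / 8.9667667 m/s = 30978.031 s. 1 Julian year = 31557600 s, so 30978.031 s = 30978.031 / 31557600 = 0.00098163456 Julian year ≈ 0.0009816 Julian year (4 s.f.).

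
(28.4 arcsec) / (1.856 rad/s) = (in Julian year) 2.351e-12. Check: 1 arcsec = 4.8481368e-06 rad, so 28.4 arcsec = 28.4 * 4.8481368e-06 = 0.00013768709 rad. 1.856 rad/s is already in rad/s. Combine: 0.00013768709 rad / 1.856 rad/s = 7.4184852e-05 s. 1 Julian year = 31557600 s, so 7.4184852e-05 s = 7.4184852e-05 / 31557600 = 2.3507761e-12 Julian year ≈ 2.351e-12 Julian year (4 s.f.).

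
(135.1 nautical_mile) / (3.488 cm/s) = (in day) 83.02. Check: 1 nautical_mile = 1852 m, so 135.1 nautical_mile = 135.1 * 1852 = 250205.2 m. 1 cm/s = 0.01 m/s, so 3.488 cm/s = 3.488 * 0.01 = 0.03488 m/s. Combine: 250205.2 m / 0.03488 m/s = 7173314.2 s. 1 day = 86400 s, so 7173314.2 s = 7173314.2 / 86400 = 83.02447 day ≈ 83.02 day (4 s.f.).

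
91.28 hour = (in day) 1 hour = 3600 s, so 91.28 hour = 91.28 * 3600 = 328608 s. 1 day = 86400 s, so 328608 s = 328608 / 86400 = 3.8033333 day ≈ 3.803 day (4 s.f.). Final answer: 3.803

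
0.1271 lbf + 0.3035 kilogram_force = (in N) 1 lbf = 4.4482216 N, so 0.1271 lbf = 0.1271 * 4.4482216 = 0.56536897 N. 1 kilogram_force = 9.80665 N, so 0.3035 kilogram_force = 0.3035 * 9.80665 = 2.9763183 N. Sum: 0.56536897 + 2.9763183 = 3.5416872 N. Result: 3.5416872 N ≈ 3.542 N (4 s.f.). Final answer: 3.542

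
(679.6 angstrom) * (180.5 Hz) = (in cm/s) 0.001227. Check: 1 angstrom = 1e-10 m, so 679.6 angstrom = 679.6 * 1e-10 = 6.796e-08 m. 180.5 Hz is already in Hz. Combine: 6.796e-08 m * 180.5 Hz = 1.226678e-05 m/s. 1 cm/s = 0.01 m/s, so 1.226678e-05 m/s = 1.226678e-05 / 0.01 = 0.001226678 cm/s ≈ 0.001227 cm/s (4 s.f.).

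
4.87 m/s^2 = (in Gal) 1 Gal = 0.01 m/s^2, so 4.87 m/s^2 = 4.87 / 0.01 = 487 Gal. Final answer: 487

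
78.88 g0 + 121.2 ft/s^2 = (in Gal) 8.105e+04. Check: 1 g0 = 9.80665 m/s^2, so 78.88 g0 = 78.88 * 9.80665 = 773.54855 m/s^2. 1 ft/s^2 = 0.3048 m/s^2, so 121.2 ft/s^2 = 121.2 * 0.3048 = 36.94176 m/s^2. Sum: 773.54855 + 36.94176 = 810.49031 m/s^2. 1 Gal = 0.01 m/s^2, so 810.49031 m/s^2 = 810.49031 / 0.01 = 81049.031 Gal ≈ 8.105e+04 Gal (4 s.f.).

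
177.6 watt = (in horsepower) 0.2382. Check: 177.6 watt = 177.6 W. 1 horsepower = 745.69987 W, so 177.6 W = 177.6 / 745.69987 = 0.23816552 horsepower ≈ 0.2382 horsepower (4 s.f.).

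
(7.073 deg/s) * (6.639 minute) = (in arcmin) 1 deg/s = 0.017453293 rad/s, so 7.073 deg/s = 7.073 * 0.017453293 = 0.12344714 rad/s. 1 minute = 60 s, so 6.639 minute = 6.639 * 60 = 398.34 s. Combine: 0.12344714 rad/s * 398.34 s = 49.173933 rad. 1 arcmin = 0.00029088821 rad, so 49.173933 rad = 49.173933 / 0.00029088821 = 169047.53 arcmin ≈ 1.69e+05 arcmin (4 s.f.). Final answer: 1.69e+05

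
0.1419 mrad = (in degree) 0.00813. Check: 1 mrad = 0.001 rad, so 0.1419 mrad = 0.1419 * 0.001 = 0.0001419 rad. 1 degree = 0.017453293 rad, so 0.0001419 rad = 0.0001419 / 0.017453293 = 0.0081302711 degree ≈ 0.00813 degree (4 s.f.).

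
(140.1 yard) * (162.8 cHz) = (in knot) 1 yard = 0.9144 m, so 140.1 yard = 140.1 * 0.9144 = 128.10744 m. 1 cHz = 0.01 Hz, so 162.8 cHz = 162.8 * 0.01 = 1.628 Hz. Combine: 128.10744 m * 1.628 Hz = 208.55891 m/s. 1 knot = 0.51444444 m/s, so 208.55891 m/s = 208.55891 / 0.51444444 = 405.40609 knot ≈ 405.4 knot (4 s.f.). Final answer: 405.4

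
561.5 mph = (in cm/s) 2.51e+04. Check: 1 mph = 0.44704 m/s, so 561.5 mph = 561.5 * 0.44704 = 251.01296 m/s. 1 cm/s = 0.01 m/s, so 251.01296 m/s = 251.01296 / 0.01 = 25101.296 cm/s ≈ 2.51e+04 cm/s (4 s.f.).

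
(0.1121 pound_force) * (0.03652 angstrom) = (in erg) 1.821e-05. Check: 1 pound_force = 4.4482216 N, so 0.1121 pound_force = 0.1121 * 4.4482216 = 0.49864564 N. 1 angstrom = 1e-10 m, so 0.03652 angstrom = 0.03652 * 1e-10 = 3.652e-12 m. Combine: 0.49864564 N * 3.652e-12 m = 1.8210539e-12 J. 1 erg = 1e-07 J, so 1.8210539e-12 J = 1.8210539e-12 / 1e-07 = 1.8210539e-05 erg ≈ 1.821e-05 erg (4 s.f.).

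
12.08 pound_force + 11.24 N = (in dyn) 1 pound_force = 4.4482216 N, so 12.08 pound_force = 12.08 * 4.4482216 = 53.734517 N. 11.24 N is already in N. Sum: 53.734517 + 11.24 = 64.974517 N. 1 dyn = 1e-05 N, so 64.974517 N = 64.974517 / 1e-05 = 6497451.7 dyn ≈ 6.497e+06 dyn (4 s.f.). Final answer: 6.497e+06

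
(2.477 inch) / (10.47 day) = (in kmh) 1 inch = 0.0254 m, so 2.477 inch = 2.477 * 0.0254 = 0.0629158 m. 1 day = 86400 s, so 10.47 day = 10.47 * 86400 = 904608 s. Combine: 0.0629158 m / 904608 s = 6.9550347e-08 m/s. 1 kmh = 0.27777778 m/s, so 6.9550347e-08 m/s = 6.9550347e-08 / 0.27777778 = 2.5038125e-07 kmh ≈ 2.504e-07 kmh (4 s.f.). Final answer: 2.504e-07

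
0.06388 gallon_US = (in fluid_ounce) 8.177. Check: 1 gallon_US = 0.0037854118 m^3, so 0.06388 gallon_US = 0.06388 * 0.0037854118 = 0.0002418121 m^3. 1 fluid_ounce = 2.957353e-05 m^3, so 0.0002418121 m^3 = 0.0002418121 / 2.957353e-05 = 8.17664 fluid_ounce ≈ 8.177 fluid_ounce (4 s.f.).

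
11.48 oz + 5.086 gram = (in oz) 11.66. Check: 1 oz = 0.028349523 kg, so 11.48 oz = 11.48 * 0.028349523 = 0.32545253 kg. 1 gram = 0.001 kg, so 5.086 gram = 5.086 * 0.001 = 0.005086 kg. Sum: 0.32545253 + 0.005086 = 0.33053853 kg. 1 oz = 0.028349523 kg, so 0.33053853 kg = 0.33053853 / 0.028349523 = 11.659403 oz ≈ 11.66 oz (4 s.f.).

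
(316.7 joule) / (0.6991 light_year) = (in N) 316.7 joule = 316.7 J. 1 light_year = 9.4607305e+15 m, so 0.6991 light_year = 0.6991 * 9.4607305e+15 = 6.6139967e+15 m. Combine: 316.7 J / 6.6139967e+15 m = 4.7883302e-14 N. Result: 4.7883302e-14 N ≈ 4.788e-14 N (4 s.f.). Final answer: 4.788e-14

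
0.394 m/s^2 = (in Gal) 1 Gal = 0.01 m/s^2, so 0.394 m/s^2 = 0.394 / 0.01 = 39.4 Gal. Final answer: 39.4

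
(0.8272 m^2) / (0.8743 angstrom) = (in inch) 0.8272 m^2 is already in m^2. 1 angstrom = 1e-10 m, so 0.8743 angstrom = 0.8743 * 1e-10 = 8.743e-11 m. Combine: 0.8272 m^2 / 8.743e-11 m = 9.4612833e+09 m. 1 inch = 0.0254 m, so 9.4612833e+09 m = 9.4612833e+09 / 0.0254 = 3.7249147e+11 inch ≈ 3.725e+11 inch (4 s.f.). Final answer: 3.725e+11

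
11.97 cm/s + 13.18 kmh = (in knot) 1 cm/s = 0.01 m/s, so 11.97 cm/s = 11.97 * 0.01 = 0.1197 m/s. 1 kmh = 0.27777778 m/s, so 13.18 kmh = 13.18 * 0.27777778 = 3.6611111 m/s. Sum: 0.1197 + 3.6611111 = 3.7808111 m/s. 1 knot = 0.51444444 m/s, so 3.7808111 m/s = 3.7808111 / 0.51444444 = 7.3493089 knot ≈ 7.349 knot (4 s.f.). Final answer: 7.349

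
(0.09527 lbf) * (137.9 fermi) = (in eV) 3.648e+05. Check: 1 lbf = 4.4482216 N, so 0.09527 lbf = 0.09527 * 4.4482216 = 0.42378207 N. 1 fermi = 1e-15 m, so 137.9 fermi = 137.9 * 1e-15 = 1.379e-13 m. Combine: 0.42378207 N * 1.379e-13 m = 5.8439548e-14 J. 1 eV = 1.6021766e-19 J, so 5.8439548e-14 J = 5.8439548e-14 / 1.6021766e-19 = 364750.97 eV ≈ 3.648e+05 eV (4 s.f.).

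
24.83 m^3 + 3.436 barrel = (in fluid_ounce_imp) 24.83 m^3 is already in m^3. 1 barrel = 0.15898729 m^3, so 3.436 barrel = 3.436 * 0.15898729 = 0.54628035 m^3. Sum: 24.83 + 0.54628035 = 25.37628 m^3. 1 fluid_ounce_imp = 2.8413063e-05 m^3, so 25.37628 m^3 = 25.37628 / 2.8413063e-05 = 893120.21 fluid_ounce_imp ≈ 8.931e+05 fluid_ounce_imp (4 s.f.). Final answer: 8.931e+05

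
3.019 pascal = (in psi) 0.0004379. Check: 3.019 pascal = 3.019 Pa. 1 psi = 6894.7573 Pa, so 3.019 Pa = 3.019 / 6894.7573 = 0.00043786893 psi ≈ 0.0004379 psi (4 s.f.).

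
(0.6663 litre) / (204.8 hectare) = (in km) 1 litre = 0.001 m^3, so 0.6663 litre = 0.6663 * 0.001 = 0.0006663 m^3. 1 hectare = 10000 m^2, so 204.8 hectare = 204.8 * 10000 = 2048000 m^2. Combine: 0.0006663 m^3 / 2048000 m^2 = 3.253418e-10 m. 1 km = 1000 m, so 3.253418e-10 m = 3.253418e-10 / 1000 = 3.253418e-13 km ≈ 3.253e-13 km (4 s.f.). Final answer: 3.253e-13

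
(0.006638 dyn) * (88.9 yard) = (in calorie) 1.29e-06. Check: 1 dyn = 1e-05 N, so 0.006638 dyn = 0.006638 * 1e-05 = 6.638e-08 N. 1 yard = 0.9144 m, so 88.9 yard = 88.9 * 0.9144 = 81.29016 m. Combine: 6.638e-08 N * 81.29016 m = 5.3960408e-06 J. 1 calorie = 4.184 J, so 5.3960408e-06 J = 5.3960408e-06 / 4.184 = 1.2896847e-06 calorie ≈ 1.29e-06 calorie (4 s.f.).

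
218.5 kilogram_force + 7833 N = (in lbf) 1 kilogram_force = 9.80665 N, so 218.5 kilogram_force = 218.5 * 9.80665 = 2142.753 N. 7833 N is already in N. Sum: 2142.753 + 7833 = 9975.753 N. 1 lbf = 4.4482216 N, so 9975.753 N = 9975.753 / 4.4482216 = 2242.6385 lbf ≈ 2243 lbf (4 s.f.). Final answer: 2243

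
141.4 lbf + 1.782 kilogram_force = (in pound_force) 145.3. Check: 1 lbf = 4.4482216 N, so 141.4 lbf = 141.4 * 4.4482216 = 628.97854 N. 1 kilogram_force = 9.80665 N, so 1.782 kilogram_force = 1.782 * 9.80665 = 17.47545 N. Sum: 628.97854 + 17.47545 = 646.45399 N. 1 pound_force = 4.4482216 N, so 646.45399 N = 646.45399 / 4.4482216 = 145.32864 pound_force ≈ 145.3 pound_force (4 s.f.).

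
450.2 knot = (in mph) 1 knot = 0.51444444 m/s, so 450.2 knot = 450.2 * 0.51444444 = 231.60289 m/s. 1 mph = 0.44704 m/s, so 231.60289 m/s = 231.60289 / 0.44704 = 518.08091 mph ≈ 518.1 mph (4 s.f.). Final answer: 518.1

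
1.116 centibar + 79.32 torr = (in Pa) 1.169e+04. Check: 1 centibar = 1000 Pa, so 1.116 centibar = 1.116 * 1000 = 1116 Pa. 1 torr = 133.32237 Pa, so 79.32 torr = 79.32 * 133.32237 = 10575.13 Pa. Sum: 1116 + 10575.13 = 11691.13 Pa. Result: 11691.13 Pa ≈ 1.169e+04 Pa (4 s.f.).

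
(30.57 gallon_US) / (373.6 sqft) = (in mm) 3.334. Check: 1 gallon_US = 0.0037854118 m^3, so 30.57 gallon_US = 30.57 * 0.0037854118 = 0.11572004 m^3. 1 sqft = 0.09290304 m^2, so 373.6 sqft = 373.6 * 0.09290304 = 34.708576 m^2. Combine: 0.11572004 m^3 / 34.708576 m^2 = 0.0033340474 m. 1 mm = 0.001 m, so 0.0033340474 m = 0.0033340474 / 0.001 = 3.3340474 mm ≈ 3.334 mm (4 s.f.).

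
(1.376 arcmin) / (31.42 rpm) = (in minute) 2.027e-06. Check: 1 arcmin = 0.00029088821 rad, so 1.376 arcmin = 1.376 * 0.00029088821 = 0.00040026218 rad. 1 rpm = 0.10471976 rad/s, so 31.42 rpm = 31.42 * 0.10471976 = 3.2902947 rad/s. Combine: 0.00040026218 rad / 3.2902947 rad/s = 0.00012164934 s. 1 minute = 60 s, so 0.00012164934 s = 0.00012164934 / 60 = 2.027489e-06 minute ≈ 2.027e-06 minute (4 s.f.).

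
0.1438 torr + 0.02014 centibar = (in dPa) 393.1. Check: 1 torr = 133.32237 Pa, so 0.1438 torr = 0.1438 * 133.32237 = 19.171757 Pa. 1 centibar = 1000 Pa, so 0.02014 centibar = 0.02014 * 1000 = 20.14 Pa. Sum: 19.171757 + 20.14 = 39.311757 Pa. 1 dPa = 0.1 Pa, so 39.311757 Pa = 39.311757 / 0.1 = 393.11757 dPa ≈ 393.1 dPa (4 s.f.).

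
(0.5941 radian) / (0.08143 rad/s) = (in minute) 0.5941 radian = 0.5941 rad. 0.08143 rad/s is already in rad/s. Combine: 0.5941 rad / 0.08143 rad/s = 7.2958369 s. 1 minute = 60 s, so 7.2958369 s = 7.2958369 / 60 = 0.12159728 minute ≈ 0.1216 minute (4 s.f.). Final answer: 0.1216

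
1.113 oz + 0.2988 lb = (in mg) 1.671e+05. Check: 1 oz = 0.028349523 kg, so 1.113 oz = 1.113 * 0.028349523 = 0.031553019 kg. 1 lb = 0.45359237 kg, so 0.2988 lb = 0.2988 * 0.45359237 = 0.1355334 kg. Sum: 0.031553019 + 0.1355334 = 0.16708642 kg. 1 mg = 1e-06 kg, so 0.16708642 kg = 0.16708642 / 1e-06 = 167086.42 mg ≈ 1.671e+05 mg (4 s.f.).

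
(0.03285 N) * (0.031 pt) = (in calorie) 8.586e-08. Check: 0.03285 N is already in N. 1 pt = 0.00035277778 m, so 0.031 pt = 0.031 * 0.00035277778 = 1.0936111e-05 m. Combine: 0.03285 N * 1.0936111e-05 m = 3.5925125e-07 J. 1 calorie = 4.184 J, so 3.5925125e-07 J = 3.5925125e-07 / 4.184 = 8.5863109e-08 calorie ≈ 8.586e-08 calorie (4 s.f.).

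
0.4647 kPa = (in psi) 0.0674. Check: 1 kPa = 1000 Pa, so 0.4647 kPa = 0.4647 * 1000 = 464.7 Pa. 1 psi = 6894.7573 Pa, so 464.7 Pa = 464.7 / 6894.7573 = 0.067399037 psi ≈ 0.0674 psi (4 s.f.).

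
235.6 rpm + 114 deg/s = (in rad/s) 1 rpm = 0.10471976 rad/s, so 235.6 rpm = 235.6 * 0.10471976 = 24.671974 rad/s. 1 deg/s = 0.017453293 rad/s, so 114 deg/s = 114 * 0.017453293 = 1.9896753 rad/s. Sum: 24.671974 + 1.9896753 = 26.66165 rad/s. Result: 26.66165 rad/s ≈ 26.66 rad/s (4 s.f.). Final answer: 26.66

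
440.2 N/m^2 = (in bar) 0.004402. Check: 440.2 N/m^2 = 440.2 Pa. 1 bar = 100000 Pa, so 440.2 Pa = 440.2 / 100000 = 0.004402 bar.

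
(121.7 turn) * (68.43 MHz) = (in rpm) 4.997e+11. Check: 1 turn = 6.2831853 rad, so 121.7 turn = 121.7 * 6.2831853 = 764.66365 rad. 1 MHz = 1000000 Hz, so 68.43 MHz = 68.43 * 1000000 = 68430000 Hz. Combine: 764.66365 rad * 68430000 Hz = 5.2325934e+10 rad/s. 1 rpm = 0.10471976 rad/s, so 5.2325934e+10 rad/s = 5.2325934e+10 / 0.10471976 = 4.9967586e+11 rpm ≈ 4.997e+11 rpm (4 s.f.).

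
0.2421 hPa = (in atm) 0.0002389. Check: 1 hPa = 100 Pa, so 0.2421 hPa = 0.2421 * 100 = 24.21 Pa. 1 atm = 101325 Pa, so 24.21 Pa = 24.21 / 101325 = 0.00023893412 atm ≈ 0.0002389 atm (4 s.f.).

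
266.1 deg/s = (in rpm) 44.35. Check: 1 deg/s = 0.017453293 rad/s, so 266.1 deg/s = 266.1 * 0.017453293 = 4.6443211 rad/s. 1 rpm = 0.10471976 rad/s, so 4.6443211 rad/s = 4.6443211 / 0.10471976 = 44.35 rpm.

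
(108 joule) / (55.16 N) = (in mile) 0.001217. Check: 108 joule = 108 J. 55.16 N is already in N. Combine: 108 J / 55.16 N = 1.9579405 m. 1 mile = 1609.344 m, so 1.9579405 m = 1.9579405 / 1609.344 = 0.0012166078 mile ≈ 0.001217 mile (4 s.f.).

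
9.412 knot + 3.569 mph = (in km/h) 1 knot = 0.51444444 m/s, so 9.412 knot = 9.412 * 0.51444444 = 4.8419511 m/s. 1 mph = 0.44704 m/s, so 3.569 mph = 3.569 * 0.44704 = 1.5954858 m/s. Sum: 4.8419511 + 1.5954858 = 6.4374369 m/s. 1 km/h = 0.27777778 m/s, so 6.4374369 m/s = 6.4374369 / 0.27777778 = 23.174773 km/h ≈ 23.17 km/h (4 s.f.). Final answer: 23.17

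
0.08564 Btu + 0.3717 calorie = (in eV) 5.737e+20. Check: 1 Btu = 1055.0559 J, so 0.08564 Btu = 0.08564 * 1055.0559 = 90.354983 J. 1 calorie = 4.184 J, so 0.3717 calorie = 0.3717 * 4.184 = 1.5551928 J. Sum: 90.354983 + 1.5551928 = 91.910176 J. 1 eV = 1.6021766e-19 J, so 91.910176 J = 91.910176 / 1.6021766e-19 = 5.736582e+20 eV ≈ 5.737e+20 eV (4 s.f.).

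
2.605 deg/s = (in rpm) 1 deg/s = 0.017453293 rad/s, so 2.605 deg/s = 2.605 * 0.017453293 = 0.045465827 rad/s. 1 rpm = 0.10471976 rad/s, so 0.045465827 rad/s = 0.045465827 / 0.10471976 = 0.43416667 rpm ≈ 0.4342 rpm (4 s.f.). Final answer: 0.4342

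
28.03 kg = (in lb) 1 lb = 0.45359237 kg, so 28.03 kg = 28.03 / 0.45359237 = 61.795572 lb ≈ 61.8 lb (4 s.f.). Final answer: 61.8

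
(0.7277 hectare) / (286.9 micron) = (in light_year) 2.681e-09. Check: 1 hectare = 10000 m^2, so 0.7277 hectare = 0.7277 * 10000 = 7277 m^2. 1 micron = 1e-06 m, so 286.9 micron = 286.9 * 1e-06 = 0.0002869 m. Combine: 7277 m^2 / 0.0002869 m = 25364238 m. 1 light_year = 9.4607305e+15 m, so 25364238 m = 25364238 / 9.4607305e+15 = 2.6810021e-09 light_year ≈ 2.681e-09 light_year (4 s.f.).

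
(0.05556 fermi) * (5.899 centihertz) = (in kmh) 1.18e-17. Check: 1 fermi = 1e-15 m, so 0.05556 fermi = 0.05556 * 1e-15 = 5.556e-17 m. 1 centihertz = 0.01 Hz, so 5.899 centihertz = 5.899 * 0.01 = 0.05899 Hz. Combine: 5.556e-17 m * 0.05899 Hz = 3.2774844e-18 m/s. 1 kmh = 0.27777778 m/s, so 3.2774844e-18 m/s = 3.2774844e-18 / 0.27777778 = 1.1798944e-17 kmh ≈ 1.18e-17 kmh (4 s.f.).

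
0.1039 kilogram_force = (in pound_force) 0.2291. Check: 1 kilogram_force = 9.80665 N, so 0.1039 kilogram_force = 0.1039 * 9.80665 = 1.0189109 N. 1 pound_force = 4.4482216 N, so 1.0189109 N = 1.0189109 / 4.4482216 = 0.22906029 pound_force ≈ 0.2291 pound_force (4 s.f.).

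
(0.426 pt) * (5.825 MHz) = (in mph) 1 pt = 0.00035277778 m, so 0.426 pt = 0.426 * 0.00035277778 = 0.00015028333 m. 1 MHz = 1000000 Hz, so 5.825 MHz = 5.825 * 1000000 = 5825000 Hz. Combine: 0.00015028333 m * 5825000 Hz = 875.40042 m/s. 1 mph = 0.44704 m/s, so 875.40042 m/s = 875.40042 / 0.44704 = 1958.215 mph ≈ 1958 mph (4 s.f.). Final answer: 1958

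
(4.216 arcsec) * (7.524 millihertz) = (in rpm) 1.469e-06. Check: 1 arcsec = 4.8481368e-06 rad, so 4.216 arcsec = 4.216 * 4.8481368e-06 = 2.0439745e-05 rad. 1 millihertz = 0.001 Hz, so 7.524 millihertz = 7.524 * 0.001 = 0.007524 Hz. Combine: 2.0439745e-05 rad * 0.007524 Hz = 1.5378864e-07 rad/s. 1 rpm = 0.10471976 rad/s, so 1.5378864e-07 rad/s = 1.5378864e-07 / 0.10471976 = 1.4685733e-06 rpm ≈ 1.469e-06 rpm (4 s.f.).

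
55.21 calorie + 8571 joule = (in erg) 8.802e+10. Check: 1 calorie = 4.184 J, so 55.21 calorie = 55.21 * 4.184 = 230.99864 J. 8571 joule = 8571 J. Sum: 230.99864 + 8571 = 8801.9986 J. 1 erg = 1e-07 J, so 8801.9986 J = 8801.9986 / 1e-07 = 8.8019986e+10 erg ≈ 8.802e+10 erg (4 s.f.).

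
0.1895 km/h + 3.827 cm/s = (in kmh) 1 km/h = 0.27777778 m/s, so 0.1895 km/h = 0.1895 * 0.27777778 = 0.052638889 m/s. 1 cm/s = 0.01 m/s, so 3.827 cm/s = 3.827 * 0.01 = 0.03827 m/s. Sum: 0.052638889 + 0.03827 = 0.090908889 m/s. 1 kmh = 0.27777778 m/s, so 0.090908889 m/s = 0.090908889 / 0.27777778 = 0.327272 kmh ≈ 0.3273 kmh (4 s.f.). Final answer: 0.3273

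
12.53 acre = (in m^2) 5.071e+04. Check: 1 acre = 4046.8564 m^2, so 12.53 acre = 12.53 * 4046.8564 = 50707.111 m^2. Result: 50707.111 m^2 ≈ 5.071e+04 m^2 (4 s.f.).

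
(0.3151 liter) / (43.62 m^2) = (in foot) 2.37e-05. Check: 1 liter = 0.001 m^3, so 0.3151 liter = 0.3151 * 0.001 = 0.0003151 m^3. 43.62 m^2 is already in m^2. Combine: 0.0003151 m^3 / 43.62 m^2 = 7.2237506e-06 m. 1 foot = 0.3048 m, so 7.2237506e-06 m = 7.2237506e-06 / 0.3048 = 2.3699969e-05 foot ≈ 2.37e-05 foot (4 s.f.).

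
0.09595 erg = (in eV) 5.989e+10. Check: 1 erg = 1e-07 J, so 0.09595 erg = 0.09595 * 1e-07 = 9.595e-09 J. 1 eV = 1.6021766e-19 J, so 9.595e-09 J = 9.595e-09 / 1.6021766e-19 = 5.988728e+10 eV ≈ 5.989e+10 eV (4 s.f.).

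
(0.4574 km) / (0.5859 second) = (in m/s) 1 km = 1000 m, so 0.4574 km = 0.4574 * 1000 = 457.4 m. 0.5859 second = 0.5859 s. Combine: 457.4 m / 0.5859 s = 780.6793 m/s. Result: 780.6793 m/s ≈ 780.7 m/s (4 s.f.). Final answer: 780.7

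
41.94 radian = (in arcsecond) 8.651e+06. Check: 41.94 radian = 41.94 rad. 1 arcsecond = 4.8481368e-06 rad, so 41.94 rad = 41.94 / 4.8481368e-06 = 8650746 arcsecond ≈ 8.651e+06 arcsecond (4 s.f.).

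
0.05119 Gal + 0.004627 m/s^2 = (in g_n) 1 Gal = 0.01 m/s^2, so 0.05119 Gal = 0.05119 * 0.01 = 0.0005119 m/s^2. 0.004627 m/s^2 is already in m/s^2. Sum: 0.0005119 + 0.004627 = 0.0051389 m/s^2. 1 g_n = 9.80665 m/s^2, so 0.0051389 m/s^2 = 0.0051389 / 9.80665 = 0.00052402196 g_n ≈ 0.000524 g_n (4 s.f.). Final answer: 0.000524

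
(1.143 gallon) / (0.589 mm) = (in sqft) 1 gallon = 0.0037854118 m^3, so 1.143 gallon = 1.143 * 0.0037854118 = 0.0043267257 m^3. 1 mm = 0.001 m, so 0.589 mm = 0.589 * 0.001 = 0.000589 m. Combine: 0.0043267257 m^3 / 0.000589 m = 7.345884 m^2. 1 sqft = 0.09290304 m^2, so 7.345884 m^2 = 7.345884 / 0.09290304 = 79.070437 sqft ≈ 79.07 sqft (4 s.f.). Final answer: 79.07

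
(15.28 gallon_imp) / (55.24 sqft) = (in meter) 1 gallon_imp = 0.00454609 m^3, so 15.28 gallon_imp = 15.28 * 0.00454609 = 0.069464255 m^3. 1 sqft = 0.09290304 m^2, so 55.24 sqft = 55.24 * 0.09290304 = 5.1319639 m^2. Combine: 0.069464255 m^3 / 5.1319639 m^2 = 0.013535609 m. 0.013535609 m = 0.013535609 meter ≈ 0.01354 meter (4 s.f.). Final answer: 0.01354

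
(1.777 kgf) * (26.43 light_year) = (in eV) 1 kgf = 9.80665 N, so 1.777 kgf = 1.777 * 9.80665 = 17.426417 N. 1 light_year = 9.4607305e+15 m, so 26.43 light_year = 26.43 * 9.4607305e+15 = 2.5004711e+17 m. Combine: 17.426417 N * 2.5004711e+17 m = 4.3574252e+18 J. 1 eV = 1.6021766e-19 J, so 4.3574252e+18 J = 4.3574252e+18 / 1.6021766e-19 = 2.7196909e+37 eV ≈ 2.72e+37 eV (4 s.f.). Final answer: 2.72e+37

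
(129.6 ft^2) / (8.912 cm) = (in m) 1 ft^2 = 0.09290304 m^2, so 129.6 ft^2 = 129.6 * 0.09290304 = 12.040234 m^2. 1 cm = 0.01 m, so 8.912 cm = 8.912 * 0.01 = 0.08912 m. Combine: 12.040234 m^2 / 0.08912 m = 135.10137 m. Result: 135.10137 m ≈ 135.1 m (4 s.f.). Final answer: 135.1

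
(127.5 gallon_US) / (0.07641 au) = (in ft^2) 1 gallon_US = 0.0037854118 m^3, so 127.5 gallon_US = 127.5 * 0.0037854118 = 0.48264 m^3. 1 au = 1.4959787e+11 m, so 0.07641 au = 0.07641 * 1.4959787e+11 = 1.1430773e+10 m. Combine: 0.48264 m^3 / 1.1430773e+10 m = 4.2222865e-11 m^2. 1 ft^2 = 0.09290304 m^2, so 4.2222865e-11 m^2 = 4.2222865e-11 / 0.09290304 = 4.5448314e-10 ft^2 ≈ 4.545e-10 ft^2 (4 s.f.). Final answer: 4.545e-10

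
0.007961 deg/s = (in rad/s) 0.0001389. Check: 1 deg/s = 0.017453293 rad/s, so 0.007961 deg/s = 0.007961 * 0.017453293 = 0.00013894566 rad/s. Result: 0.00013894566 rad/s ≈ 0.0001389 rad/s (4 s.f.).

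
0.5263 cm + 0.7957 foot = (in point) 702.4. Check: 1 cm = 0.01 m, so 0.5263 cm = 0.5263 * 0.01 = 0.005263 m. 1 foot = 0.3048 m, so 0.7957 foot = 0.7957 * 0.3048 = 0.24252936 m. Sum: 0.005263 + 0.24252936 = 0.24779236 m. 1 point = 0.00035277778 m, so 0.24779236 m = 0.24779236 / 0.00035277778 = 702.40354 point ≈ 702.4 point (4 s.f.).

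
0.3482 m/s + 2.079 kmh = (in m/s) 0.9257. Check: 0.3482 m/s is already in m/s. 1 kmh = 0.27777778 m/s, so 2.079 kmh = 2.079 * 0.27777778 = 0.5775 m/s. Sum: 0.3482 + 0.5775 = 0.9257 m/s. Result: 0.9257 m/s.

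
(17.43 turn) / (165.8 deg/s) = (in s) 1 turn = 6.2831853 rad, so 17.43 turn = 17.43 * 6.2831853 = 109.51592 rad. 1 deg/s = 0.017453293 rad/s, so 165.8 deg/s = 165.8 * 0.017453293 = 2.8937559 rad/s. Combine: 109.51592 rad / 2.8937559 rad/s = 37.845597 s. Result: 37.845597 s ≈ 37.85 s (4 s.f.). Final answer: 37.85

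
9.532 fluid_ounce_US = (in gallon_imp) 1 fluid_ounce_US = 2.957353e-05 m^3, so 9.532 fluid_ounce_US = 9.532 * 2.957353e-05 = 0.00028189488 m^3. 1 gallon_imp = 0.00454609 m^3, so 0.00028189488 m^3 = 0.00028189488 / 0.00454609 = 0.062008206 gallon_imp ≈ 0.06201 gallon_imp (4 s.f.). Final answer: 0.06201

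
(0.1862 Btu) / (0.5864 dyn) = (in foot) 1.099e+08. Check: 1 Btu = 1055.0559 J, so 0.1862 Btu = 0.1862 * 1055.0559 = 196.4514 J. 1 dyn = 1e-05 N, so 0.5864 dyn = 0.5864 * 1e-05 = 5.864e-06 N. Combine: 196.4514 J / 5.864e-06 N = 33501262 m. 1 foot = 0.3048 m, so 33501262 m = 33501262 / 0.3048 = 1.0991228e+08 foot ≈ 1.099e+08 foot (4 s.f.).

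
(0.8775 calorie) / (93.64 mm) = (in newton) 39.21. Check: 1 calorie = 4.184 J, so 0.8775 calorie = 0.8775 * 4.184 = 3.67146 J. 1 mm = 0.001 m, so 93.64 mm = 93.64 * 0.001 = 0.09364 m. Combine: 3.67146 J / 0.09364 m = 39.208244 N. 39.208244 N = 39.208244 newton ≈ 39.21 newton (4 s.f.).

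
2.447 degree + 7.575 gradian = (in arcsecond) 1 degree = 0.017453293 rad, so 2.447 degree = 2.447 * 0.017453293 = 0.042708207 rad. 1 gradian = 0.015707963 rad, so 7.575 gradian = 7.575 * 0.015707963 = 0.11898782 rad. Sum: 0.042708207 + 0.11898782 = 0.16169603 rad. 1 arcsecond = 4.8481368e-06 rad, so 0.16169603 rad = 0.16169603 / 4.8481368e-06 = 33352.2 arcsecond ≈ 3.335e+04 arcsecond (4 s.f.). Final answer: 3.335e+04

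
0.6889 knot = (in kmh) 1.276. Check: 1 knot = 0.51444444 m/s, so 0.6889 knot = 0.6889 * 0.51444444 = 0.35440078 m/s. 1 kmh = 0.27777778 m/s, so 0.35440078 m/s = 0.35440078 / 0.27777778 = 1.2758428 kmh ≈ 1.276 kmh (4 s.f.).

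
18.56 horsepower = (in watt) 1.384e+04. Check: 1 horsepower = 745.69987 W, so 18.56 horsepower = 18.56 * 745.69987 = 13840.19 W. 13840.19 W = 13840.19 watt ≈ 1.384e+04 watt (4 s.f.).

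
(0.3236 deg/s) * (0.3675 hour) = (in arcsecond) 1.541e+06. Check: 1 deg/s = 0.017453293 rad/s, so 0.3236 deg/s = 0.3236 * 0.017453293 = 0.0056478855 rad/s. 1 hour = 3600 s, so 0.3675 hour = 0.3675 * 3600 = 1323 s. Combine: 0.0056478855 rad/s * 1323 s = 7.4721525 rad. 1 arcsecond = 4.8481368e-06 rad, so 7.4721525 rad = 7.4721525 / 4.8481368e-06 = 1541242.1 arcsecond ≈ 1.541e+06 arcsecond (4 s.f.).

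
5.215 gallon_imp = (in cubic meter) 1 gallon_imp = 0.00454609 m^3, so 5.215 gallon_imp = 5.215 * 0.00454609 = 0.023707859 m^3. 0.023707859 m^3 = 0.023707859 cubic meter ≈ 0.02371 cubic meter (4 s.f.). Final answer: 0.02371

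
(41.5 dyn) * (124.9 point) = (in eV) 1 dyn = 1e-05 N, so 41.5 dyn = 41.5 * 1e-05 = 0.000415 N. 1 point = 0.00035277778 m, so 124.9 point = 124.9 * 0.00035277778 = 0.044061944 m. Combine: 0.000415 N * 0.044061944 m = 1.8285707e-05 J. 1 eV = 1.6021766e-19 J, so 1.8285707e-05 J = 1.8285707e-05 / 1.6021766e-19 = 1.1413041e+14 eV ≈ 1.141e+14 eV (4 s.f.). Final answer: 1.141e+14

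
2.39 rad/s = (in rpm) 1 rpm = 0.10471976 rad/s, so 2.39 rad/s = 2.39 / 0.10471976 = 22.822819 rpm ≈ 22.82 rpm (4 s.f.). Final answer: 22.82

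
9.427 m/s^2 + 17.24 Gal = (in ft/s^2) 9.427 m/s^2 is already in m/s^2. 1 Gal = 0.01 m/s^2, so 17.24 Gal = 17.24 * 0.01 = 0.1724 m/s^2. Sum: 9.427 + 0.1724 = 9.5994 m/s^2. 1 ft/s^2 = 0.3048 m/s^2, so 9.5994 m/s^2 = 9.5994 / 0.3048 = 31.494094 ft/s^2 ≈ 31.49 ft/s^2 (4 s.f.). Final answer: 31.49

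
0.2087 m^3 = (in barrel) 1.313. Check: 1 barrel = 0.15898729 m^3, so 0.2087 m^3 = 0.2087 / 0.15898729 = 1.3126835 barrel ≈ 1.313 barrel (4 s.f.).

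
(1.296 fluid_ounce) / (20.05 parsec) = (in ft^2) 6.668e-22. Check: 1 fluid_ounce = 2.957353e-05 m^3, so 1.296 fluid_ounce = 1.296 * 2.957353e-05 = 3.8327294e-05 m^3. 1 parsec = 3.0856776e+16 m, so 20.05 parsec = 20.05 * 3.0856776e+16 = 6.1867836e+17 m. Combine: 3.8327294e-05 m^3 / 6.1867836e+17 m = 6.1950275e-23 m^2. 1 ft^2 = 0.09290304 m^2, so 6.1950275e-23 m^2 = 6.1950275e-23 / 0.09290304 = 6.6682721e-22 ft^2 ≈ 6.668e-22 ft^2 (4 s.f.).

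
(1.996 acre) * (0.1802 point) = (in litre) 513.5. Check: 1 acre = 4046.8564 m^2, so 1.996 acre = 1.996 * 4046.8564 = 8077.5254 m^2. 1 point = 0.00035277778 m, so 0.1802 point = 0.1802 * 0.00035277778 = 6.3570556e-05 m. Combine: 8077.5254 m^2 * 6.3570556e-05 m = 0.51349278 m^3. 1 litre = 0.001 m^3, so 0.51349278 m^3 = 0.51349278 / 0.001 = 513.49278 litre ≈ 513.5 litre (4 s.f.).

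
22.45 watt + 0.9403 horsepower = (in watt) 22.45 watt = 22.45 W. 1 horsepower = 745.69987 W, so 0.9403 horsepower = 0.9403 * 745.69987 = 701.18159 W. Sum: 22.45 + 701.18159 = 723.63159 W. 723.63159 W = 723.63159 watt ≈ 723.6 watt (4 s.f.). Final answer: 723.6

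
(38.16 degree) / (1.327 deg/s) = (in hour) 1 degree = 0.017453293 rad, so 38.16 degree = 38.16 * 0.017453293 = 0.66601764 rad. 1 deg/s = 0.017453293 rad/s, so 1.327 deg/s = 1.327 * 0.017453293 = 0.023160519 rad/s. Combine: 0.66601764 rad / 0.023160519 rad/s = 28.756594 s. 1 hour = 3600 s, so 28.756594 s = 28.756594 / 3600 = 0.0079879427 hour ≈ 0.007988 hour (4 s.f.). Final answer: 0.007988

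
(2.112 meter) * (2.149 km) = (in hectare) 2.112 meter = 2.112 m. 1 km = 1000 m, so 2.149 km = 2.149 * 1000 = 2149 m. Combine: 2.112 m * 2149 m = 4538.688 m^2. 1 hectare = 10000 m^2, so 4538.688 m^2 = 4538.688 / 10000 = 0.4538688 hectare ≈ 0.4539 hectare (4 s.f.). Final answer: 0.4539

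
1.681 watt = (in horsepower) 1.681 watt = 1.681 W. 1 horsepower = 745.69987 W, so 1.681 W = 1.681 / 745.69987 = 0.0022542581 horsepower ≈ 0.002254 horsepower (4 s.f.). Final answer: 0.002254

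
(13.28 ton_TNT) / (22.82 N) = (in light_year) 2.574e-07. Check: 1 ton_TNT = 4.184e+09 J, so 13.28 ton_TNT = 13.28 * 4.184e+09 = 5.556352e+10 J. 22.82 N is already in N. Combine: 5.556352e+10 J / 22.82 N = 2.4348606e+09 m. 1 light_year = 9.4607305e+15 m, so 2.4348606e+09 m = 2.4348606e+09 / 9.4607305e+15 = 2.5736497e-07 light_year ≈ 2.574e-07 light_year (4 s.f.).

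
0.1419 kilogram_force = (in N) 1 kilogram_force = 9.80665 N, so 0.1419 kilogram_force = 0.1419 * 9.80665 = 1.3915636 N. Result: 1.3915636 N ≈ 1.392 N (4 s.f.). Final answer: 1.392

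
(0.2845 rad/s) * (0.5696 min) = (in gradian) 0.2845 rad/s is already in rad/s. 1 min = 60 s, so 0.5696 min = 0.5696 * 60 = 34.176 s. Combine: 0.2845 rad/s * 34.176 s = 9.723072 rad. 1 gradian = 0.015707963 rad, so 9.723072 rad = 9.723072 / 0.015707963 = 618.98999 gradian ≈ 619 gradian (4 s.f.). Final answer: 619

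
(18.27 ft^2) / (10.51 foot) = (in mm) 529.8. Check: 1 ft^2 = 0.09290304 m^2, so 18.27 ft^2 = 18.27 * 0.09290304 = 1.6973385 m^2. 1 foot = 0.3048 m, so 10.51 foot = 10.51 * 0.3048 = 3.203448 m. Combine: 1.6973385 m^2 / 3.203448 m = 0.52984738 m. 1 mm = 0.001 m, so 0.52984738 m = 0.52984738 / 0.001 = 529.84738 mm ≈ 529.8 mm (4 s.f.).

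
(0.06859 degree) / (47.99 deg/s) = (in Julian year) 4.529e-11. Check: 1 degree = 0.017453293 rad, so 0.06859 degree = 0.06859 * 0.017453293 = 0.0011971213 rad. 1 deg/s = 0.017453293 rad/s, so 47.99 deg/s = 47.99 * 0.017453293 = 0.83758351 rad/s. Combine: 0.0011971213 rad / 0.83758351 rad/s = 0.0014292561 s. 1 Julian year = 31557600 s, so 0.0014292561 s = 0.0014292561 / 31557600 = 4.5290393e-11 Julian year ≈ 4.529e-11 Julian year (4 s.f.).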